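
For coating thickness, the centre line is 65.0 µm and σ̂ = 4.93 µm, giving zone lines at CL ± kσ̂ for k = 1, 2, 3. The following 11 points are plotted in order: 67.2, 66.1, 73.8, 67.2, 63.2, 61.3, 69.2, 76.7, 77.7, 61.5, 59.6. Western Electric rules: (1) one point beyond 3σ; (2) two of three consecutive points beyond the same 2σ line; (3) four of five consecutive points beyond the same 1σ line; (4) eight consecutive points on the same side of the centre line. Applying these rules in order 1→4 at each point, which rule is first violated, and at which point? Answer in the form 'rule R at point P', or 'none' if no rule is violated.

rule 2 at point 9

Zone of each point (C = within 1σ̂, B = 1σ̂–2σ̂, A = 2σ̂–3σ̂, * = beyond 3σ̂; sign = side of CL): 1:+C, 2:+C, 3:+B, 4:+C, 5:-C, 6:-C, 7:+C, 8:+A, 9:+A, 10:-C, 11:-B
Rule 2 (two of three consecutive points beyond the same 2σ limit) is satisfied at point 9.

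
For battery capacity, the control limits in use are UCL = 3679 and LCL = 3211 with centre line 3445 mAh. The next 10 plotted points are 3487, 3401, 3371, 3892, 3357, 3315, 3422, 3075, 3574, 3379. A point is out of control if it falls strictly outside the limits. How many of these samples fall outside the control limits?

Compare each point to [3211, 3679]: sample 4 = 3892 > UCL; sample 8 = 3075 < LCL.

2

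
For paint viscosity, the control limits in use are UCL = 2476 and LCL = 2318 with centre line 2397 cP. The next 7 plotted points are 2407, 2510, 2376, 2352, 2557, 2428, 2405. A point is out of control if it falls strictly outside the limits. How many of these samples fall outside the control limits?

Compare each point to [2318, 2476]: sample 2 = 2510 > UCL; sample 5 = 2557 > UCL.

2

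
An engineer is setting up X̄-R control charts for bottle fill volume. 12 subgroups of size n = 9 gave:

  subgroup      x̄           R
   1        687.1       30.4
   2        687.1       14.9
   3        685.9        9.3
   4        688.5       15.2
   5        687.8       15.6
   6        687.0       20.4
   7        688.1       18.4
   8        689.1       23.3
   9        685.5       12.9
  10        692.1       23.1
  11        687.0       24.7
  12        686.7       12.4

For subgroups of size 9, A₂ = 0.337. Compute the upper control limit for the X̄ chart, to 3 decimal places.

X̄̄ = (687.1 + 687.1 + 685.9 + 688.5 + 687.8 + 687.0 + 688.1 + 689.1 + 685.5 + 692.1 + 687.0 + 686.7) / 12 = 8251.9000 / 12 = 687.6583
R̄ = (30.4 + 14.9 + 9.3 + 15.2 + 15.6 + 20.4 + 18.4 + 23.3 + 12.9 + 23.1 + 24.7 + 12.4) / 12 = 220.6000 / 12 = 18.3833
UCL = X̄̄ + A₂·R̄ = 687.6583 + 0.337 × 18.3833 = 693.8535

693.854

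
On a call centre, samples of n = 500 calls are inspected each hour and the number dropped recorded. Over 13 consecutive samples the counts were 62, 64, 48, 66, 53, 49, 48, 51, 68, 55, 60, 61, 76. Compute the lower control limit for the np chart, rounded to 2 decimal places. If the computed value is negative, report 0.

p̄ = Σdᵢ / (k·n) = 761 / (13 × 500) = 0.11708
LCL = np̄ − 3·√(np̄(1−p̄)) = 58.5385 − 3 × 7.1892 = 36.9708

36.97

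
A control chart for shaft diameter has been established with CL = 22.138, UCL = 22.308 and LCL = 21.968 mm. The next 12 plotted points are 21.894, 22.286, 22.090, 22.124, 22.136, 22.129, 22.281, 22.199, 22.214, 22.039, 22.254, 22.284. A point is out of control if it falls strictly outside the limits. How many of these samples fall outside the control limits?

1

Compare each point to [21.968, 22.308]: sample 1 = 21.894 < LCL.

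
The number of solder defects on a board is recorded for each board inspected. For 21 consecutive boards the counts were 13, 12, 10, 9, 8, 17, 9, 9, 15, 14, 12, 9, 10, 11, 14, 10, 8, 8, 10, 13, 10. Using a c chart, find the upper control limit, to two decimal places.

c̄ = (13 + 12 + 10 + 9 + 8 + 17 + 9 + 9 + 15 + 14 + 12 + 9 + 10 + 11 + 14 + 10 + 8 + 8 + 10 + 13 + 10) / 21 = 231 / 21 = 11.0000
UCL = c̄ + 3√c̄ = 11.0000 + 3 × √11.0000 = 11.0000 + 3 × 3.3166 = 20.9499

20.95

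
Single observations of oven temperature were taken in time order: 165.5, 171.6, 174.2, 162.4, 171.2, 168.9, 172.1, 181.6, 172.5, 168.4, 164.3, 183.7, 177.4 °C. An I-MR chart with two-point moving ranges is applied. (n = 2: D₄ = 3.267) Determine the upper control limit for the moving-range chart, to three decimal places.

23.767

Moving ranges: 6.1, 2.6, 11.8, 8.8, 2.3, 3.2, 9.5, 9.1, 4.1, 4.1, 19.4, 6.3; M̄R̄ = 87.3000 / 12 = 7.2750
UCL_MR = D₄·M̄R̄ = 3.267 × 7.2750 = 23.7674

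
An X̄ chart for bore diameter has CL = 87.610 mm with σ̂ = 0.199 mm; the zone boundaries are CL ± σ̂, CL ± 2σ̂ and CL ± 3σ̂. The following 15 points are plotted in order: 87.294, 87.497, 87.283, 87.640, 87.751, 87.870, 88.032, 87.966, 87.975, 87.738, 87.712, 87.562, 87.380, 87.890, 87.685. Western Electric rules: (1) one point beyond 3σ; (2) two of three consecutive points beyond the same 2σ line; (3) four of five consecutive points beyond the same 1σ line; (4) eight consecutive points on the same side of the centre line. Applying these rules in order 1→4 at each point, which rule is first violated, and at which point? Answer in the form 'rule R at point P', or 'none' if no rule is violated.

rule 3 at point 9

Zone of each point (C = within 1σ̂, B = 1σ̂–2σ̂, A = 2σ̂–3σ̂, * = beyond 3σ̂; sign = side of CL): 1:-B, 2:-C, 3:-B, 4:+C, 5:+C, 6:+B, 7:+A, 8:+B, 9:+B, 10:+C, 11:+C, 12:-C, 13:-B, 14:+B, 15:+C
Rule 3 (four of five consecutive points beyond the same 1σ limit) is satisfied at point 9.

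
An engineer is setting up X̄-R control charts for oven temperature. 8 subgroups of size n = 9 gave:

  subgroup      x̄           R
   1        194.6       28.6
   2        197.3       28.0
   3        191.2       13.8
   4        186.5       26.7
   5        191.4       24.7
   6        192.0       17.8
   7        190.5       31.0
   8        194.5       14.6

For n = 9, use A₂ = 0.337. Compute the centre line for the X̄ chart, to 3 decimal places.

X̄̄ = (194.6 + 197.3 + 191.2 + 186.5 + 191.4 + 192.0 + 190.5 + 194.5) / 8 = 1538.0000 / 8 = 192.2500
CL = X̄̄ = 192.2500

192.250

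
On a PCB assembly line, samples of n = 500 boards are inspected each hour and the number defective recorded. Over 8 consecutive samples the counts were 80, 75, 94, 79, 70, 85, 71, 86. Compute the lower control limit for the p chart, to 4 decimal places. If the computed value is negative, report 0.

0.1108

p̄ = Σdᵢ / (k·n) = 640 / (8 × 500) = 0.16000
LCL = p̄ − 3·√(p̄(1−p̄)/n) = 0.16000 − 3 × 0.01640 = 0.11081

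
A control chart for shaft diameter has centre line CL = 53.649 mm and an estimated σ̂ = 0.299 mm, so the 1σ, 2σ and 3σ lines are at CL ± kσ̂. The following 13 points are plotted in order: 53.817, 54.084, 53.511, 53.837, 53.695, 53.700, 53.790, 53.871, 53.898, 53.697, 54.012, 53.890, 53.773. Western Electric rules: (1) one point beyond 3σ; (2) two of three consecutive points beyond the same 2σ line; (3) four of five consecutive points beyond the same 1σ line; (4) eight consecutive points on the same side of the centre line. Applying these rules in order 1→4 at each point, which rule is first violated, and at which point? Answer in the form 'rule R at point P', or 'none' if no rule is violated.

rule 4 at point 11

Zone of each point (C = within 1σ̂, B = 1σ̂–2σ̂, A = 2σ̂–3σ̂, * = beyond 3σ̂; sign = side of CL): 1:+C, 2:+B, 3:-C, 4:+C, 5:+C, 6:+C, 7:+C, 8:+C, 9:+C, 10:+C, 11:+B, 12:+C, 13:+C
Rule 4 (eight consecutive points on the same side of the centre line) is satisfied at point 11.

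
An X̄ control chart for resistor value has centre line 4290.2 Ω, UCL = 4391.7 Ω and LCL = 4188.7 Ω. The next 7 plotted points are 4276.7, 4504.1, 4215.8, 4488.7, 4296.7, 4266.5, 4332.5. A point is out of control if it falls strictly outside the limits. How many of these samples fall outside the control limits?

Compare each point to [4188.7, 4391.7]: sample 2 = 4504.1 > UCL; sample 4 = 4488.7 > UCL.

2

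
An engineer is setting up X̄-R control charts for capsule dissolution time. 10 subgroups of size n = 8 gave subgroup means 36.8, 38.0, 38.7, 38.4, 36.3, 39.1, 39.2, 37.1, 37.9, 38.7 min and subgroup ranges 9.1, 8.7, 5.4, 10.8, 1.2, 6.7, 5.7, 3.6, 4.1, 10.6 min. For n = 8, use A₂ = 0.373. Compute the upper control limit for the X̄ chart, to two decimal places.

X̄̄ = (36.8 + 38.0 + 38.7 + 38.4 + 36.3 + 39.1 + 39.2 + 37.1 + 37.9 + 38.7) / 10 = 380.2000 / 10 = 38.0200
R̄ = (9.1 + 8.7 + 5.4 + 10.8 + 1.2 + 6.7 + 5.7 + 3.6 + 4.1 + 10.6) / 10 = 65.9000 / 10 = 6.5900
UCL = X̄̄ + A₂·R̄ = 38.0200 + 0.373 × 6.5900 = 40.4781

40.48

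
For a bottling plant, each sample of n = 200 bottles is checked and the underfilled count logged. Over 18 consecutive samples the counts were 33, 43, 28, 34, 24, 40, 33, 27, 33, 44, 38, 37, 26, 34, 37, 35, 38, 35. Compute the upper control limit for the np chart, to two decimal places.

50.40

p̄ = Σdᵢ / (k·n) = 619 / (18 × 200) = 0.17194
UCL = np̄ + 3·√(np̄(1−p̄)) = 34.3889 + 3 × √(34.3889×0.82806) = 34.3889 + 3 × 5.3363 = 50.3977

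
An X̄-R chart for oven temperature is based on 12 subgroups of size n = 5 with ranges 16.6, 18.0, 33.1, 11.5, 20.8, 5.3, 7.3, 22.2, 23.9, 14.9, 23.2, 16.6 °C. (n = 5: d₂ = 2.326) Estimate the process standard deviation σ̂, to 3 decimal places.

R̄ = (16.6 + 18.0 + 33.1 + 11.5 + 20.8 + 5.3 + 7.3 + 22.2 + 23.9 + 14.9 + 23.2 + 16.6) / 12 = 17.7833
σ̂ = R̄ / d₂ = 17.7833 / 2.326 = 7.6455

7.645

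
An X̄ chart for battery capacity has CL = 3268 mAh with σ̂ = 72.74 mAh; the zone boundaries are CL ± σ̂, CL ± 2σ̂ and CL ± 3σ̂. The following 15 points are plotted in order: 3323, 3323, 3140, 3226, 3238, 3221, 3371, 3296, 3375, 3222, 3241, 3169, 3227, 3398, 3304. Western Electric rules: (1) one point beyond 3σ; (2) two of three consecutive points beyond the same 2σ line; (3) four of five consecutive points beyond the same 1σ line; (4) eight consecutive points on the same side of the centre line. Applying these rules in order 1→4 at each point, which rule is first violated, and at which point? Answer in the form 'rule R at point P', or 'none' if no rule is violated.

none

Zone of each point (C = within 1σ̂, B = 1σ̂–2σ̂, A = 2σ̂–3σ̂, * = beyond 3σ̂; sign = side of CL): 1:+C, 2:+C, 3:-B, 4:-C, 5:-C, 6:-C, 7:+B, 8:+C, 9:+B, 10:-C, 11:-C, 12:-B, 13:-C, 14:+B, 15:+C
No rule fires across all 15 points.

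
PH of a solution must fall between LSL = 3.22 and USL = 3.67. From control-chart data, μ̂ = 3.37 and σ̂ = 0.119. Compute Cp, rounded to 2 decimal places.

0.63

Cp = (USL − LSL) / (6σ̂) = (3.67 − 3.22) / (6 × 0.119) = 0.4500 / 0.7140 = 0.6303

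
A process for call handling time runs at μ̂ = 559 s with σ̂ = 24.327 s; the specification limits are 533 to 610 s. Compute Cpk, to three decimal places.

Cpu = (USL − μ̂) / (3σ̂) = (610 − 559) / (3 × 24.327) = 0.6988; Cpl = (μ̂ − LSL) / (3σ̂) = (559 − 533) / (3 × 24.327) = 0.3563; Cpk = min(Cpu, Cpl) = 0.3563

0.356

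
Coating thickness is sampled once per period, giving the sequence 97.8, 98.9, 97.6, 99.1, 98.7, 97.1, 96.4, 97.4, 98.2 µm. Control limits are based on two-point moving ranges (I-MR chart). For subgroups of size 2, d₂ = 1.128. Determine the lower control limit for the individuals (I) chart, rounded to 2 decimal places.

95.12

X̄ = (97.8 + 98.9 + 97.6 + 99.1 + 98.7 + 97.1 + 96.4 + 97.4 + 98.2) / 9 = 97.9111
Moving ranges: 1.1, 1.3, 1.5, 0.4, 1.6, 0.7, 1.0, 0.8; M̄R̄ = 8.4000 / 8 = 1.0500
LCL = X̄ − 3·M̄R̄/d₂ = 97.9111 − 3 × 1.0500 / 1.128 = 95.1186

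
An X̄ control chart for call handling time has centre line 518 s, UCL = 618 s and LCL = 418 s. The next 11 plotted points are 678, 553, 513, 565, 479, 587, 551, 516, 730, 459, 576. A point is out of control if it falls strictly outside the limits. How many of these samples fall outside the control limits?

2

Compare each point to [418, 618]: sample 1 = 678 > UCL; sample 9 = 730 > UCL.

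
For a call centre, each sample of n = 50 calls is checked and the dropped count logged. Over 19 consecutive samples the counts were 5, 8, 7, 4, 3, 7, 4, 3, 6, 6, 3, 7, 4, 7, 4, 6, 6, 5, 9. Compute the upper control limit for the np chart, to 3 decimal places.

12.097

p̄ = Σdᵢ / (k·n) = 104 / (19 × 50) = 0.10947
UCL = np̄ + 3·√(np̄(1−p̄)) = 5.4737 + 3 × √(5.4737×0.89053) = 5.4737 + 3 × 2.2078 = 12.0971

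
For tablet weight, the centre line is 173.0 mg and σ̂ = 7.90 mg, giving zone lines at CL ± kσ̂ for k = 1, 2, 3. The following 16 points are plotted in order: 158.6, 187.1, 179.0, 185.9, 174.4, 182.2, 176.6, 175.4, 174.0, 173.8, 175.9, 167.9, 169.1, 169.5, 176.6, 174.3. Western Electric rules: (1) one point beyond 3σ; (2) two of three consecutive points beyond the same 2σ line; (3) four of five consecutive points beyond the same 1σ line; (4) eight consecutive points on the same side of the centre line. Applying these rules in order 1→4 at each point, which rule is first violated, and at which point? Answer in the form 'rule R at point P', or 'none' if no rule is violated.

rule 4 at point 9

Zone of each point (C = within 1σ̂, B = 1σ̂–2σ̂, A = 2σ̂–3σ̂, * = beyond 3σ̂; sign = side of CL): 1:-B, 2:+B, 3:+C, 4:+B, 5:+C, 6:+B, 7:+C, 8:+C, 9:+C, 10:+C, 11:+C, 12:-C, 13:-C, 14:-C, 15:+C, 16:+C
Rule 4 (eight consecutive points on the same side of the centre line) is satisfied at point 9.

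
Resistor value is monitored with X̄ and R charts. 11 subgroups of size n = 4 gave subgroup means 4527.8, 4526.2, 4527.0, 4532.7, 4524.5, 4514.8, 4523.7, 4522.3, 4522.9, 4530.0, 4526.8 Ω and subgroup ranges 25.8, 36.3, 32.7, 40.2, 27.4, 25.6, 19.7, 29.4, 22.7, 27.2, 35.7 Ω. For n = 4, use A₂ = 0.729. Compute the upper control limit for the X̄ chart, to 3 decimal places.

X̄̄ = (4527.8 + 4526.2 + 4527.0 + 4532.7 + 4524.5 + 4514.8 + 4523.7 + 4522.3 + 4522.9 + 4530.0 + 4526.8) / 11 = 49778.7000 / 11 = 4525.3364
R̄ = (25.8 + 36.3 + 32.7 + 40.2 + 27.4 + 25.6 + 19.7 + 29.4 + 22.7 + 27.2 + 35.7) / 11 = 322.7000 / 11 = 29.3364
UCL = X̄̄ + A₂·R̄ = 4525.3364 + 0.729 × 29.3364 = 4546.7226

4546.723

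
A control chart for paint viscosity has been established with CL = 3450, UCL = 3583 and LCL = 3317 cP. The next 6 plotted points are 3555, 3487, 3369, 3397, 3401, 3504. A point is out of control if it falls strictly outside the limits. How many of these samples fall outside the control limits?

All 6 points lie within [3317, 3583].

0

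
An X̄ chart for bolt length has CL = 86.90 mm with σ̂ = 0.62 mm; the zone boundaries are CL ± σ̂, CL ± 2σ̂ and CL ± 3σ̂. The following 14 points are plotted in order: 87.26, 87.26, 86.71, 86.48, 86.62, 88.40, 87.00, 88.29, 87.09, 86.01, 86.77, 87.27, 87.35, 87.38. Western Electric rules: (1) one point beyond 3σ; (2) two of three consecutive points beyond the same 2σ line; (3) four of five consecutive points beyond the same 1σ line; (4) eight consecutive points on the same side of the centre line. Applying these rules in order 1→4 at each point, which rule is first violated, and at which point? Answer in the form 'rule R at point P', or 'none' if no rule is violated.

rule 2 at point 8

Zone of each point (C = within 1σ̂, B = 1σ̂–2σ̂, A = 2σ̂–3σ̂, * = beyond 3σ̂; sign = side of CL): 1:+C, 2:+C, 3:-C, 4:-C, 5:-C, 6:+A, 7:+C, 8:+A, 9:+C, 10:-B, 11:-C, 12:+C, 13:+C, 14:+C
Rule 2 (two of three consecutive points beyond the same 2σ limit) is satisfied at point 8.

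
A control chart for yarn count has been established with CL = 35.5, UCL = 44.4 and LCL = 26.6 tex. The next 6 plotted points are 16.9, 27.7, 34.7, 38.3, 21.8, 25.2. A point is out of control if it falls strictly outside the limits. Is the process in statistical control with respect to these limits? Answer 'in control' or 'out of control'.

out of control

Compare each point to [26.6, 44.4]: sample 1 = 16.9 < LCL; sample 5 = 21.8 < LCL; sample 6 = 25.2 < LCL.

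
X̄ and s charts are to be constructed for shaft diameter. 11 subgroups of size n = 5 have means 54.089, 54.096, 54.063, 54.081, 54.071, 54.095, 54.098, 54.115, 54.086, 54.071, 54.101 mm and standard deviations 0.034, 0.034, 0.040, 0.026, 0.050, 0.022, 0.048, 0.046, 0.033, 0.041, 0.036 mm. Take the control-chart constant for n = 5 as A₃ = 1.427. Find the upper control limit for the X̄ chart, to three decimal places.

X̄̄ = (54.089 + 54.096 + 54.063 + 54.081 + 54.071 + 54.095 + 54.098 + 54.115 + 54.086 + 54.071 + 54.101) / 11 = 54.0878
s̄ = (0.034 + 0.034 + 0.040 + 0.026 + 0.050 + 0.022 + 0.048 + 0.046 + 0.033 + 0.041 + 0.036) / 11 = 0.0373
UCL = X̄̄ + A₃·s̄ = 54.0878 + 1.427 × 0.0373 = 54.1410

54.141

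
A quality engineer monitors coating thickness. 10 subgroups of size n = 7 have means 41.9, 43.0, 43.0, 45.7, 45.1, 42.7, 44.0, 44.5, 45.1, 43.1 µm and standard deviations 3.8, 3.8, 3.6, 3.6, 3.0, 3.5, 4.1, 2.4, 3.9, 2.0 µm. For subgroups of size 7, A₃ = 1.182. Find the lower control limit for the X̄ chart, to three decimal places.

X̄̄ = (41.9 + 43.0 + 43.0 + 45.7 + 45.1 + 42.7 + 44.0 + 44.5 + 45.1 + 43.1) / 10 = 43.8100
s̄ = (3.8 + 3.8 + 3.6 + 3.6 + 3.0 + 3.5 + 4.1 + 2.4 + 3.9 + 2.0) / 10 = 3.3700
LCL = X̄̄ − A₃·s̄ = 43.8100 − 1.182 × 3.3700 = 39.8267

39.827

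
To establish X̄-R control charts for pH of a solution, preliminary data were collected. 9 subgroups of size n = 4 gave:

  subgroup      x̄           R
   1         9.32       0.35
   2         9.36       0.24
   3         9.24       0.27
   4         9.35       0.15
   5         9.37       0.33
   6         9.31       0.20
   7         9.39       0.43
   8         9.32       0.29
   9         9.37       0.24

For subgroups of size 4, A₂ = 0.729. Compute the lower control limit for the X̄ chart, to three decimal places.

X̄̄ = (9.32 + 9.36 + 9.24 + 9.35 + 9.37 + 9.31 + 9.39 + 9.32 + 9.37) / 9 = 84.0300 / 9 = 9.3367
R̄ = (0.35 + 0.24 + 0.27 + 0.15 + 0.33 + 0.20 + 0.43 + 0.29 + 0.24) / 9 = 2.5000 / 9 = 0.2778
LCL = X̄̄ − A₂·R̄ = 9.3367 − 0.729 × 0.2778 = 9.1342

9.134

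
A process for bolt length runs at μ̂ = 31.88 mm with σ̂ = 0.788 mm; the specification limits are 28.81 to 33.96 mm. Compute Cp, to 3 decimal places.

1.089

Cp = (USL − LSL) / (6σ̂) = (33.96 − 28.81) / (6 × 0.788) = 5.1500 / 4.7280 = 1.0893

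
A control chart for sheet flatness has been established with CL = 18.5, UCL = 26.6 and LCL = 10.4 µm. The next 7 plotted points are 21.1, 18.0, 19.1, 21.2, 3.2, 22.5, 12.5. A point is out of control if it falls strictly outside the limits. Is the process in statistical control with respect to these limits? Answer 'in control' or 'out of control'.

Compare each point to [10.4, 26.6]: sample 5 = 3.2 < LCL.

out of control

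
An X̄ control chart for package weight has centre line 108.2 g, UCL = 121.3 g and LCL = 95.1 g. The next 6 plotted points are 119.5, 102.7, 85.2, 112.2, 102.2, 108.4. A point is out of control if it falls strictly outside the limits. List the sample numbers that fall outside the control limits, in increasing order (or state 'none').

3

Compare each point to [95.1, 121.3]: sample 3 = 85.2 < LCL.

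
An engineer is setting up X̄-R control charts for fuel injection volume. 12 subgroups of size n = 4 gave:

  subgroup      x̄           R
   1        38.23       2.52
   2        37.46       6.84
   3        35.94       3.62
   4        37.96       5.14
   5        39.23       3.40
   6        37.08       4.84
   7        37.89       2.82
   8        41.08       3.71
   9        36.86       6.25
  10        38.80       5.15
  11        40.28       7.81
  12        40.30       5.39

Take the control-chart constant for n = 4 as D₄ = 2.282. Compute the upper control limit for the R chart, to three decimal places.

R̄ = (2.52 + 6.84 + 3.62 + 5.14 + 3.40 + 4.84 + 2.82 + 3.71 + 6.25 + 5.15 + 7.81 + 5.39) / 12 = 57.4900 / 12 = 4.7908
UCL_R = D₄·R̄ = 2.282 × 4.7908 = 10.9327

10.933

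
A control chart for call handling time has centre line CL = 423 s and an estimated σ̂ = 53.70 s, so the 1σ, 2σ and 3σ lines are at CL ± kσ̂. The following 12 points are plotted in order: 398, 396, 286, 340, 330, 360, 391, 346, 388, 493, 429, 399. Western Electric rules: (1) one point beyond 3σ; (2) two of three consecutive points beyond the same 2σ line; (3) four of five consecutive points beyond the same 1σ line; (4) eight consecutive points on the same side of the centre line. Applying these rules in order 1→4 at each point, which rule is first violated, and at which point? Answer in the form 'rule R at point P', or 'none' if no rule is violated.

Zone of each point (C = within 1σ̂, B = 1σ̂–2σ̂, A = 2σ̂–3σ̂, * = beyond 3σ̂; sign = side of CL): 1:-C, 2:-C, 3:-A, 4:-B, 5:-B, 6:-B, 7:-C, 8:-B, 9:-C, 10:+B, 11:+C, 12:-C
Rule 3 (four of five consecutive points beyond the same 1σ limit) is satisfied at point 6.

rule 3 at point 6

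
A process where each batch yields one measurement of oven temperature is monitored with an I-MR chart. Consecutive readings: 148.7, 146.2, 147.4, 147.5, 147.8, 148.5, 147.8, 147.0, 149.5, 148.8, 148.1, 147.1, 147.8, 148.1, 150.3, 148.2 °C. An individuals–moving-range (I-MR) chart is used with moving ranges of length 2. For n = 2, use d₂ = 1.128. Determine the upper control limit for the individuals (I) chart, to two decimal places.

150.98

X̄ = (148.7 + 146.2 + 147.4 + 147.5 + 147.8 + 148.5 + 147.8 + 147.0 + 149.5 + 148.8 + 148.1 + 147.1 + 147.8 + 148.1 + 150.3 + 148.2) / 16 = 148.0500
Moving ranges: 2.5, 1.2, 0.1, 0.3, 0.7, 0.7, 0.8, 2.5, 0.7, 0.7, 1.0, 0.7, 0.3, 2.2, 2.1; M̄R̄ = 16.5000 / 15 = 1.1000
UCL = X̄ + 3·M̄R̄/d₂ = 148.0500 + 3 × 1.1000 / 1.128 = 150.9755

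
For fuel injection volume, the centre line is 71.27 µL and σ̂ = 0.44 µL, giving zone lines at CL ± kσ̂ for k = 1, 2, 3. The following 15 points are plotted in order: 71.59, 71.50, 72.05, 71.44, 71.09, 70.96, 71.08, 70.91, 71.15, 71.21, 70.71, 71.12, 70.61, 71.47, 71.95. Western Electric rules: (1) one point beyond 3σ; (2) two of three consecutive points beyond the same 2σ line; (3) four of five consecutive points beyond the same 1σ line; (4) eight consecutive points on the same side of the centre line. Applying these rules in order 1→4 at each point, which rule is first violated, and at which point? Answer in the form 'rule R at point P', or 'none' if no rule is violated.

rule 4 at point 12

Zone of each point (C = within 1σ̂, B = 1σ̂–2σ̂, A = 2σ̂–3σ̂, * = beyond 3σ̂; sign = side of CL): 1:+C, 2:+C, 3:+B, 4:+C, 5:-C, 6:-C, 7:-C, 8:-C, 9:-C, 10:-C, 11:-B, 12:-C, 13:-B, 14:+C, 15:+B
Rule 4 (eight consecutive points on the same side of the centre line) is satisfied at point 12.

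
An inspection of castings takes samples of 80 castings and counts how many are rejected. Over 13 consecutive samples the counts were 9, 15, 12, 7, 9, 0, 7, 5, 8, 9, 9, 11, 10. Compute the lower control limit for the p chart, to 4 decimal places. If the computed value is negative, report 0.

0.0032

p̄ = Σdᵢ / (k·n) = 111 / (13 × 80) = 0.10673
LCL = p̄ − 3·√(p̄(1−p̄)/n) = 0.10673 − 3 × 0.03452 = 0.00317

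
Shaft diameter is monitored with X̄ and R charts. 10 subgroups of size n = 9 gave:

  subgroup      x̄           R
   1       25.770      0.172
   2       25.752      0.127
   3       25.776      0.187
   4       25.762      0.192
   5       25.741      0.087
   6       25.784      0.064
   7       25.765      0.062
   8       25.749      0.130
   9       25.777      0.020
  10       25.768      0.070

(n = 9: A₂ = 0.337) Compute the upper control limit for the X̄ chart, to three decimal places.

25.802

X̄̄ = (25.770 + 25.752 + 25.776 + 25.762 + 25.741 + 25.784 + 25.765 + 25.749 + 25.777 + 25.768) / 10 = 257.6440 / 10 = 25.7644
R̄ = (0.172 + 0.127 + 0.187 + 0.192 + 0.087 + 0.064 + 0.062 + 0.130 + 0.020 + 0.070) / 10 = 1.1110 / 10 = 0.1111
UCL = X̄̄ + A₂·R̄ = 25.7644 + 0.337 × 0.1111 = 25.8018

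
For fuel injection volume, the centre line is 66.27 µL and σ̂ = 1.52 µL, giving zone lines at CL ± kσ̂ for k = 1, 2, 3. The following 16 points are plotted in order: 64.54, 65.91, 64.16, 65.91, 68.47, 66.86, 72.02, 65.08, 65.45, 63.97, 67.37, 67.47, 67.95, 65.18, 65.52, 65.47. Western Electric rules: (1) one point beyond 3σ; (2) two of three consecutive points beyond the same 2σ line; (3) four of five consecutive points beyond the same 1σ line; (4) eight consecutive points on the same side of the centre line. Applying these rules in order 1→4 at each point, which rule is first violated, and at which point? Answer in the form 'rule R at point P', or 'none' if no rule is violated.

rule 1 at point 7

Zone of each point (C = within 1σ̂, B = 1σ̂–2σ̂, A = 2σ̂–3σ̂, * = beyond 3σ̂; sign = side of CL): 1:-B, 2:-C, 3:-B, 4:-C, 5:+B, 6:+C, 7:+*, 8:-C, 9:-C, 10:-B, 11:+C, 12:+C, 13:+B, 14:-C, 15:-C, 16:-C
Rule 1 (one point beyond the 3σ limits) is satisfied at point 7.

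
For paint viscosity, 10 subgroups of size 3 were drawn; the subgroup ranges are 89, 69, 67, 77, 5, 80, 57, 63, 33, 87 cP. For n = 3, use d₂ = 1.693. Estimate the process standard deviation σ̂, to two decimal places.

R̄ = (89 + 69 + 67 + 77 + 5 + 80 + 57 + 63 + 33 + 87) / 10 = 62.7000
σ̂ = R̄ / d₂ = 62.7000 / 1.693 = 37.0348

37.03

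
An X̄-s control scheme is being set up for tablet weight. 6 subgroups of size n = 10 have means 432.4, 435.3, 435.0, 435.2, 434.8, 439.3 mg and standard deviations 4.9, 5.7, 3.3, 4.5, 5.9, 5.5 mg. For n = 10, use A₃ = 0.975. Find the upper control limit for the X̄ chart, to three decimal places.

440.176

X̄̄ = (432.4 + 435.3 + 435.0 + 435.2 + 434.8 + 439.3) / 6 = 435.3333
s̄ = (4.9 + 5.7 + 3.3 + 4.5 + 5.9 + 5.5) / 6 = 4.9667
UCL = X̄̄ + A₃·s̄ = 435.3333 + 0.975 × 4.9667 = 440.1758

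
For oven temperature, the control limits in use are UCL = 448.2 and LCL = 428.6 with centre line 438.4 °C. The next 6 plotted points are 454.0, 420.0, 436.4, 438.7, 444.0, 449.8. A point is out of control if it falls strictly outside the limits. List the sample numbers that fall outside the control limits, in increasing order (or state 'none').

1, 2, 6

Compare each point to [428.6, 448.2]: sample 1 = 454.0 > UCL; sample 2 = 420.0 < LCL; sample 6 = 449.8 > UCL.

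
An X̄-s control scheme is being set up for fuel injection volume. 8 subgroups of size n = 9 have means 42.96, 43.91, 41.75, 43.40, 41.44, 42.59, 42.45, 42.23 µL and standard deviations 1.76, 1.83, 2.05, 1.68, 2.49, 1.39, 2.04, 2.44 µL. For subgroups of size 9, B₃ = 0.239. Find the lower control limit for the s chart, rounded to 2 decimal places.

s̄ = (1.76 + 1.83 + 2.05 + 1.68 + 2.49 + 1.39 + 2.04 + 2.44) / 8 = 1.9600
LCL_s = B₃·s̄ = 0.239 × 1.9600 = 0.4684

0.47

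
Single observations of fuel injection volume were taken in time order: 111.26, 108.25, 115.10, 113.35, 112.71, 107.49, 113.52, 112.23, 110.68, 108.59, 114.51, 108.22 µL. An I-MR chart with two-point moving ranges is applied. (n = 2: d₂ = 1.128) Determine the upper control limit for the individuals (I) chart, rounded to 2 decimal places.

X̄ = (111.26 + 108.25 + 115.10 + 113.35 + 112.71 + 107.49 + 113.52 + 112.23 + 110.68 + 108.59 + 114.51 + 108.22) / 12 = 111.3258
Moving ranges: 3.01, 6.85, 1.75, 0.64, 5.22, 6.03, 1.29, 1.55, 2.09, 5.92, 6.29; M̄R̄ = 40.6400 / 11 = 3.6945
UCL = X̄ + 3·M̄R̄/d₂ = 111.3258 + 3 × 3.6945 / 1.128 = 121.1518

121.15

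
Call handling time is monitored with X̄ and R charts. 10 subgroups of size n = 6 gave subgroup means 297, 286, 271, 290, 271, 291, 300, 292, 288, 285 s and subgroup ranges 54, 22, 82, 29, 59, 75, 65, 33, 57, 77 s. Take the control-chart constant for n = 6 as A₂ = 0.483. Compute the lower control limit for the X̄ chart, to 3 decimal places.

X̄̄ = (297 + 286 + 271 + 290 + 271 + 291 + 300 + 292 + 288 + 285) / 10 = 2871.0000 / 10 = 287.1000
R̄ = (54 + 22 + 82 + 29 + 59 + 75 + 65 + 33 + 57 + 77) / 10 = 553.0000 / 10 = 55.3000
LCL = X̄̄ − A₂·R̄ = 287.1000 − 0.483 × 55.3000 = 260.3901

260.390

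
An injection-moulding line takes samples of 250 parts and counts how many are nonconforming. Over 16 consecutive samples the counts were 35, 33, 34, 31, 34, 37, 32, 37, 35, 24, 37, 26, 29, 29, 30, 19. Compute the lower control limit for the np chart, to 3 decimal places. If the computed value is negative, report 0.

15.661

p̄ = Σdᵢ / (k·n) = 502 / (16 × 250) = 0.12550
LCL = np̄ − 3·√(np̄(1−p̄)) = 31.3750 − 3 × 5.2381 = 15.6608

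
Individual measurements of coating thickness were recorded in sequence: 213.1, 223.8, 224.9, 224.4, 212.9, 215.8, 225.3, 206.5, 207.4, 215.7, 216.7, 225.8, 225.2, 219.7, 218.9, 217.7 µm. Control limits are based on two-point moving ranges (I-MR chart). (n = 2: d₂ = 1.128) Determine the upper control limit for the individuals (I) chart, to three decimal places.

232.972

X̄ = (213.1 + 223.8 + 224.9 + 224.4 + 212.9 + 215.8 + 225.3 + 206.5 + 207.4 + 215.7 + 216.7 + 225.8 + 225.2 + 219.7 + 218.9 + 217.7) / 16 = 218.3625
Moving ranges: 10.7, 1.1, 0.5, 11.5, 2.9, 9.5, 18.8, 0.9, 8.3, 1.0, 9.1, 0.6, 5.5, 0.8, 1.2; M̄R̄ = 82.4000 / 15 = 5.4933
UCL = X̄ + 3·M̄R̄/d₂ = 218.3625 + 3 × 5.4933 / 1.128 = 232.9724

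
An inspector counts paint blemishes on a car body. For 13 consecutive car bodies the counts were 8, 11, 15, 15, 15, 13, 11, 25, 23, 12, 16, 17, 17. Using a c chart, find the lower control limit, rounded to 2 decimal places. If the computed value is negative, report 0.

c̄ = (8 + 11 + 15 + 15 + 15 + 13 + 11 + 25 + 23 + 12 + 16 + 17 + 17) / 13 = 198 / 13 = 15.2308
LCL = c̄ − 3√c̄ = 15.2308 − 3 × 3.9027 = 3.5228

3.52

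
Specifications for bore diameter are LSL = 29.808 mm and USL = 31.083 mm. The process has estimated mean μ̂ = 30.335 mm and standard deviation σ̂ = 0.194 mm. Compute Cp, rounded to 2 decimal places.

Cp = (USL − LSL) / (6σ̂) = (31.083 − 29.808) / (6 × 0.194) = 1.2750 / 1.1640 = 1.0954

1.10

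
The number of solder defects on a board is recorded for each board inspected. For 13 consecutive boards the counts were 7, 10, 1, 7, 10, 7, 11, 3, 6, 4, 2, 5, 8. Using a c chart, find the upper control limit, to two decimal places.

13.72

c̄ = (7 + 10 + 1 + 7 + 10 + 7 + 11 + 3 + 6 + 4 + 2 + 5 + 8) / 13 = 81 / 13 = 6.2308
UCL = c̄ + 3√c̄ = 6.2308 + 3 × √6.2308 = 6.2308 + 3 × 2.4962 = 13.7192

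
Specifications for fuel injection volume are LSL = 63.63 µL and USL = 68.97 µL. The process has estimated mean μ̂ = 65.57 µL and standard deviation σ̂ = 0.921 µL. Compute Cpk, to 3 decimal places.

Cpu = (USL − μ̂) / (3σ̂) = (68.97 − 65.57) / (3 × 0.921) = 1.2305; Cpl = (μ̂ − LSL) / (3σ̂) = (65.57 − 63.63) / (3 × 0.921) = 0.7021; Cpk = min(Cpu, Cpl) = 0.7021

0.702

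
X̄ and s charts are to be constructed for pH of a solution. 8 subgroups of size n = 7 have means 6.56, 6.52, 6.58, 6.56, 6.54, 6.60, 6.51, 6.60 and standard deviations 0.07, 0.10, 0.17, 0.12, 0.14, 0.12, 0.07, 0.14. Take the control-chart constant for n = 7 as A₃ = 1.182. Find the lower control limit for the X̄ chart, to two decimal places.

6.42

X̄̄ = (6.56 + 6.52 + 6.58 + 6.56 + 6.54 + 6.60 + 6.51 + 6.60) / 8 = 6.5587
s̄ = (0.07 + 0.10 + 0.17 + 0.12 + 0.14 + 0.12 + 0.07 + 0.14) / 8 = 0.1163
LCL = X̄̄ − A₃·s̄ = 6.5587 − 1.182 × 0.1163 = 6.4213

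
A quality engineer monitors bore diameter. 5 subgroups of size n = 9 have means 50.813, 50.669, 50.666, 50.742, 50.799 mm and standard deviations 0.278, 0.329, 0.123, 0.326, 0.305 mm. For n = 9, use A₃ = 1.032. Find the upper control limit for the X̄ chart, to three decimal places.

51.019

X̄̄ = (50.813 + 50.669 + 50.666 + 50.742 + 50.799) / 5 = 50.7378
s̄ = (0.278 + 0.329 + 0.123 + 0.326 + 0.305) / 5 = 0.2722
UCL = X̄̄ + A₃·s̄ = 50.7378 + 1.032 × 0.2722 = 51.0187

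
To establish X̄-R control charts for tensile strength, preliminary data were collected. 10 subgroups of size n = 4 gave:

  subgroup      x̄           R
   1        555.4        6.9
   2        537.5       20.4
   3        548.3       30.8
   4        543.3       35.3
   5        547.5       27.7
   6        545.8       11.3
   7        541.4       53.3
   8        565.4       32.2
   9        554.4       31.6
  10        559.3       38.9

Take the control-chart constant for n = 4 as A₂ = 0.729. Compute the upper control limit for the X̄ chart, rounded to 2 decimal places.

570.85

X̄̄ = (555.4 + 537.5 + 548.3 + 543.3 + 547.5 + 545.8 + 541.4 + 565.4 + 554.4 + 559.3) / 10 = 5498.3000 / 10 = 549.8300
R̄ = (6.9 + 20.4 + 30.8 + 35.3 + 27.7 + 11.3 + 53.3 + 32.2 + 31.6 + 38.9) / 10 = 288.4000 / 10 = 28.8400
UCL = X̄̄ + A₂·R̄ = 549.8300 + 0.729 × 28.8400 = 570.8544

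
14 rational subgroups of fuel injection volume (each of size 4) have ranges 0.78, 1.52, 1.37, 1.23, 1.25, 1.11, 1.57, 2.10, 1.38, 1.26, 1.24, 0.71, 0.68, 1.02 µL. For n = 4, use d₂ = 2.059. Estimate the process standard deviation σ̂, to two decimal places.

R̄ = (0.78 + 1.52 + 1.37 + 1.23 + 1.25 + 1.11 + 1.57 + 2.10 + 1.38 + 1.26 + 1.24 + 0.71 + 0.68 + 1.02) / 14 = 1.2300
σ̂ = R̄ / d₂ = 1.2300 / 2.059 = 0.5974

0.60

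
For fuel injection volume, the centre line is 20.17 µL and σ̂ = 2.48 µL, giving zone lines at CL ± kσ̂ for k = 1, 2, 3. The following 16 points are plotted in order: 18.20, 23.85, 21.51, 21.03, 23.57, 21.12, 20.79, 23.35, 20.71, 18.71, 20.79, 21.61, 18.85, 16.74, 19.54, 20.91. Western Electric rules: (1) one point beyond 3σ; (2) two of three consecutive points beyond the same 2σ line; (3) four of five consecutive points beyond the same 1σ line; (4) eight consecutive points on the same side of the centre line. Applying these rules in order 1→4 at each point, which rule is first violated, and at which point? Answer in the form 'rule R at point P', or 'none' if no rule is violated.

Zone of each point (C = within 1σ̂, B = 1σ̂–2σ̂, A = 2σ̂–3σ̂, * = beyond 3σ̂; sign = side of CL): 1:-C, 2:+B, 3:+C, 4:+C, 5:+B, 6:+C, 7:+C, 8:+B, 9:+C, 10:-C, 11:+C, 12:+C, 13:-C, 14:-B, 15:-C, 16:+C
Rule 4 (eight consecutive points on the same side of the centre line) is satisfied at point 9.

rule 4 at point 9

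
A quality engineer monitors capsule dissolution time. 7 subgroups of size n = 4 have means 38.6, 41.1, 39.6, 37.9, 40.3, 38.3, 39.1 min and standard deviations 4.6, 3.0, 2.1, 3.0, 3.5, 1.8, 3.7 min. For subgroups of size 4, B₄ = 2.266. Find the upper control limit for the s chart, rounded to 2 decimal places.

s̄ = (4.6 + 3.0 + 2.1 + 3.0 + 3.5 + 1.8 + 3.7) / 7 = 3.1000
UCL_s = B₄·s̄ = 2.266 × 3.1000 = 7.0246

7.02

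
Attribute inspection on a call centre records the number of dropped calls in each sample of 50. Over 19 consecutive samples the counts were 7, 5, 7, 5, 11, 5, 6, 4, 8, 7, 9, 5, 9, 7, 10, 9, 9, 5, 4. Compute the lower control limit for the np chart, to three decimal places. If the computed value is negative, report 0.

p̄ = Σdᵢ / (k·n) = 132 / (19 × 50) = 0.13895
LCL = np̄ − 3·√(np̄(1−p̄)) = 6.9474 − 3 × 2.4458 = -0.3901 → 0 (negative, so LCL = 0)

0.000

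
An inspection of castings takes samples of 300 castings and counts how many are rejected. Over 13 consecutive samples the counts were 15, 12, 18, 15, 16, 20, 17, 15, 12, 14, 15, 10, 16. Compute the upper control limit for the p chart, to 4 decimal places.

p̄ = Σdᵢ / (k·n) = 195 / (13 × 300) = 0.05000
UCL = p̄ + 3·√(p̄(1−p̄)/n) = 0.05000 + 3 × √(0.05000×0.95000/300) = 0.05000 + 3 × 0.01258 = 0.08775

0.0877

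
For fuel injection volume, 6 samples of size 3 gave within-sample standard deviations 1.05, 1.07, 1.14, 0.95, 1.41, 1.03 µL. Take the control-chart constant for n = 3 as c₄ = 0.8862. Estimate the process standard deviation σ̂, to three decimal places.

s̄ = (1.05 + 1.07 + 1.14 + 0.95 + 1.41 + 1.03) / 6 = 1.1083
σ̂ = s̄ / c₄ = 1.1083 / 0.8862 = 1.2507

1.251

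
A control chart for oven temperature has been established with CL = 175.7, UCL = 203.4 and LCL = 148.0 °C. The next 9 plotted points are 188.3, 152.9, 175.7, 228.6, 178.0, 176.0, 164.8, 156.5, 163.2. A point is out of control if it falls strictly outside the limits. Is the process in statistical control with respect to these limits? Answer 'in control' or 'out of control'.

Compare each point to [148.0, 203.4]: sample 4 = 228.6 > UCL.

out of control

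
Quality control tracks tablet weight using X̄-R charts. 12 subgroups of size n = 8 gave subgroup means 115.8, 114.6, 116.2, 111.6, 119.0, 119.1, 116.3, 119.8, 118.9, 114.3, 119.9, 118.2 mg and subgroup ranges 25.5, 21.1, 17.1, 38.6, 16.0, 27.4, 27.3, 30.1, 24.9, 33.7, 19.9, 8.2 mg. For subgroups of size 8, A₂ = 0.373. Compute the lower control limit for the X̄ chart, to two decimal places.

107.97

X̄̄ = (115.8 + 114.6 + 116.2 + 111.6 + 119.0 + 119.1 + 116.3 + 119.8 + 118.9 + 114.3 + 119.9 + 118.2) / 12 = 1403.7000 / 12 = 116.9750
R̄ = (25.5 + 21.1 + 17.1 + 38.6 + 16.0 + 27.4 + 27.3 + 30.1 + 24.9 + 33.7 + 19.9 + 8.2) / 12 = 289.8000 / 12 = 24.1500
LCL = X̄̄ − A₂·R̄ = 116.9750 − 0.373 × 24.1500 = 107.9671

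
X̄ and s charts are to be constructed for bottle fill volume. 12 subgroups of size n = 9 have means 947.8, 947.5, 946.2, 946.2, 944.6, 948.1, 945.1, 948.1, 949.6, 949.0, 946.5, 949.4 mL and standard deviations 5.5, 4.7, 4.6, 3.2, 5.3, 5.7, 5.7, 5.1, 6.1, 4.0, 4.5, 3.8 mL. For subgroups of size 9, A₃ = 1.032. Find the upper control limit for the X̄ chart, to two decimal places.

X̄̄ = (947.8 + 947.5 + 946.2 + 946.2 + 944.6 + 948.1 + 945.1 + 948.1 + 949.6 + 949.0 + 946.5 + 949.4) / 12 = 947.3417
s̄ = (5.5 + 4.7 + 4.6 + 3.2 + 5.3 + 5.7 + 5.7 + 5.1 + 6.1 + 4.0 + 4.5 + 3.8) / 12 = 4.8500
UCL = X̄̄ + A₃·s̄ = 947.3417 + 1.032 × 4.8500 = 952.3469

952.35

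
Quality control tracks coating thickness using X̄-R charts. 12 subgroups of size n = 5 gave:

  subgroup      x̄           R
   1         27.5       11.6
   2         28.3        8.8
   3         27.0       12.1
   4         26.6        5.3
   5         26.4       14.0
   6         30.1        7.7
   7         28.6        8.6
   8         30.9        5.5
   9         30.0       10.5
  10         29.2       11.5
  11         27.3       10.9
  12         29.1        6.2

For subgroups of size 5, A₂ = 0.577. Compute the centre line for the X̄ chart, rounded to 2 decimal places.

28.42

X̄̄ = (27.5 + 28.3 + 27.0 + 26.6 + 26.4 + 30.1 + 28.6 + 30.9 + 30.0 + 29.2 + 27.3 + 29.1) / 12 = 341.0000 / 12 = 28.4167
CL = X̄̄ = 28.4167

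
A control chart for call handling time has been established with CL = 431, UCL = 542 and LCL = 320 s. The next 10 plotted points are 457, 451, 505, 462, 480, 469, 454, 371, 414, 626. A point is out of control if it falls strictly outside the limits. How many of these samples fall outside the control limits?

Compare each point to [320, 542]: sample 10 = 626 > UCL.

1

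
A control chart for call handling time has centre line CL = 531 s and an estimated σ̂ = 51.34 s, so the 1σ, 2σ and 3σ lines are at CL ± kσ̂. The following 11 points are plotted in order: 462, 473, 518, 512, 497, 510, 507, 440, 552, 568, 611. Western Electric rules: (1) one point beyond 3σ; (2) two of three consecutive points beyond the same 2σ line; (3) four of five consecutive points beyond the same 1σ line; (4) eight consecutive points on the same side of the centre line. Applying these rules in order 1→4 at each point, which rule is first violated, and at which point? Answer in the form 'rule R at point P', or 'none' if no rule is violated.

rule 4 at point 8

Zone of each point (C = within 1σ̂, B = 1σ̂–2σ̂, A = 2σ̂–3σ̂, * = beyond 3σ̂; sign = side of CL): 1:-B, 2:-B, 3:-C, 4:-C, 5:-C, 6:-C, 7:-C, 8:-B, 9:+C, 10:+C, 11:+B
Rule 4 (eight consecutive points on the same side of the centre line) is satisfied at point 8.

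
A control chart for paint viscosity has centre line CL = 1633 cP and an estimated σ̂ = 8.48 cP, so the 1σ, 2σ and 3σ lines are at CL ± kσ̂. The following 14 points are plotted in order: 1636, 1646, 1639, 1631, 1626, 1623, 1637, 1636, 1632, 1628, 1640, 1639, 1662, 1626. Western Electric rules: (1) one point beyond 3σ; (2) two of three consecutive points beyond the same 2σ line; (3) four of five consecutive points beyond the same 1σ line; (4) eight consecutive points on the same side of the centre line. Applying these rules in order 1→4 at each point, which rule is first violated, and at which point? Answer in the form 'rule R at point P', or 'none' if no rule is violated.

rule 1 at point 13

Zone of each point (C = within 1σ̂, B = 1σ̂–2σ̂, A = 2σ̂–3σ̂, * = beyond 3σ̂; sign = side of CL): 1:+C, 2:+B, 3:+C, 4:-C, 5:-C, 6:-B, 7:+C, 8:+C, 9:-C, 10:-C, 11:+C, 12:+C, 13:+*, 14:-C
Rule 1 (one point beyond the 3σ limits) is satisfied at point 13.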